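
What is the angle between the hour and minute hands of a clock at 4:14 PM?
Hour hand position: 4 x 30 + 14 x 0.5 = 127 degrees
Minute hand position: 14 x 6 = 84 degrees
Difference: |127 - 84| = 43 degrees
The angle between the hands is 43 degrees

Final answer: 43 degrees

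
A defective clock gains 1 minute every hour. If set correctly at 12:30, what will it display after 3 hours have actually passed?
For every 60 true minutes, the faulty clock advances 60 + 1 = 61 minutes.
True elapsed: 3 hours = 180 minutes.
Faulty clock advances: 180 x 61/60 = 183 minutes (drift: 3 minutes ahead).
Shown time: 12:30 + 183 minutes = 3:33.

Final answer: 3:33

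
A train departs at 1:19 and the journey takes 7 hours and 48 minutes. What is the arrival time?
Starting time: 1:19
Adding 48 minutes to 19 minutes: 19 + 48 = 67 minutes = 1 hour and 7 minutes
Adding 7 hours: 1 + 7 + 1 (carry) = 9
Final time: 9:07

Final answer: 9:07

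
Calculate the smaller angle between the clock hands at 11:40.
Hour hand position: 11 x 30 + 40 x 0.5 = 350 degrees
Minute hand position: 40 x 6 = 240 degrees
Difference: |350 - 240| = 110 degrees
The angle between the hands is 110 degrees

Final answer: 110 degrees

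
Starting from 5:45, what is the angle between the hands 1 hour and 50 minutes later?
First find the time 1 hour and 50 minutes after 5:45.
Total minutes: 5 x 60 + 45 + 1 x 60 + 50 = 455.
455 mod 720 = 455 minutes = 7:35.
Now compute the angle at 7:35:
Hour hand: 7 x 30 + 35 x 0.5 = 227.5 degrees
Minute hand: 35 x 6 = 210 degrees
Difference: |227.5 - 210| = 17.5 degrees
The angle is 17.5 degrees

Final answer: 17.5 degrees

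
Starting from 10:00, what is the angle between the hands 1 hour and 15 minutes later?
First find the time 1 hour and 15 minutes after 10:00.
Total minutes: 10 x 60 + 0 + 1 x 60 + 15 = 675.
675 mod 720 = 675 minutes = 11:15.
Now compute the angle at 11:15:
Hour hand: 11 x 30 + 15 x 0.5 = 337.5 degrees
Minute hand: 15 x 6 = 90 degrees
Difference: |337.5 - 90| = 247.5 degrees
Smaller angle: 360 - 247.5 = 112.5 degrees

Final answer: 112.5 degrees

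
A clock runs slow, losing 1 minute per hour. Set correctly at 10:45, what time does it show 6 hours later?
For every 60 true minutes, the faulty clock advances 60 - 1 = 59 minutes.
True elapsed: 6 hours = 360 minutes.
Faulty clock advances: 360 x 59/60 = 354 minutes (drift: 6 minutes behind).
Shown time: 10:45 + 354 minutes = 4:39.

Final answer: 4:39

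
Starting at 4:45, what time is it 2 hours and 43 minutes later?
Starting time: 4:45
Adding 43 minutes to 45 minutes: 45 + 43 = 88 minutes = 1 hour and 28 minutes
Adding 2 hours: 4 + 2 + 1 (carry) = 7
Final time: 7:28

Final answer: 7:28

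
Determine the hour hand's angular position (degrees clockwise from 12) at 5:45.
The hour hand moves 30 degrees per hour and 0.5 degrees per minute.
At 5:45: (5) x 30 + 45 x 0.5 = 150 + 22.5 = 172.5 degrees

Final answer: 172.5 degrees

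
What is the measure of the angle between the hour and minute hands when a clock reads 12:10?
Hour hand position: 0 x 30 + 10 x 0.5 = 5 degrees
Minute hand position: 10 x 6 = 60 degrees
Difference: |5 - 60| = 55 degrees
The angle between the hands is 55 degrees

Final answer: 55 degrees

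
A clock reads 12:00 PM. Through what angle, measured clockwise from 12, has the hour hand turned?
The hour hand moves 30 degrees per hour and 0.5 degrees per minute.
At 12:00: (0) x 30 + 0 x 0.5 = 0 + 0 = 0 degrees

Final answer: 0 degrees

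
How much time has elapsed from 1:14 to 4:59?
From 1:14 to 4:59:
(4 x 60 + 59) - (1 x 60 + 14) = 299 - 74 = 225 minutes
= 3 hours and 45 minutes

Final answer: 3 hours and 45 minutes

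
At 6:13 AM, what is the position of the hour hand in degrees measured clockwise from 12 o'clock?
The hour hand moves 30 degrees per hour and 0.5 degrees per minute.
At 6:13: (6) x 30 + 13 x 0.5 = 180 + 6.5 = 186.5 degrees

Final answer: 186.5 degrees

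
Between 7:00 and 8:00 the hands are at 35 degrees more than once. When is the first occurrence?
At t minutes past 7:00, the hour hand is at 30 x 7 + 0.5t degrees and the minute hand is at 6t degrees.
The smaller angle between them is 35 degrees when |30H - 5.5t| = 35 or |30H - 5.5t| = 325.
With H = 7, solve 30 x 7 - 5.5t = +/- target for each target:
  t = (30 x 7 - 35) / 5.5 = 31.82
  t = (30 x 7 + 35) / 5.5 = 44.55
  t = (30 x 7 - 325) / 5.5 = -20.91 (outside (0, 60))
  t = (30 x 7 + 325) / 5.5 = 97.27 (outside (0, 60))
Valid solutions in (0, 60): {31.82, 44.55} minutes.
The first occurrence is t = 31.82 minutes.
The hands form a 35-degree angle at 31.82 minutes past 7:00.

Final answer: 31.82 minutes past 7:00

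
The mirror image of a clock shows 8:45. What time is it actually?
Reflection across the vertical (12-6) axis maps a hand at angle A degrees to (360 - A) degrees, which sends a reading of T minutes past 12:00 to (720 - T) minutes past 12:00.
Mirror reads 8:45 = 525 minutes past 12:00.
Actual time: (720 - 525) mod 720 = 195 minutes = 3:15.

Final answer: 3:15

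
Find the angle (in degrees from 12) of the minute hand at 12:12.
The minute hand moves 6 degrees per minute.
At 12:12: 12 x 6 = 72 degrees

Final answer: 72 degrees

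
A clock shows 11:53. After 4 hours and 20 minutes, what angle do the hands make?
First find the time 4 hours and 20 minutes after 11:53.
Total minutes: 11 x 60 + 53 + 4 x 60 + 20 = 973.
973 mod 720 = 253 minutes = 4:13.
Now compute the angle at 4:13:
Hour hand: 4 x 30 + 13 x 0.5 = 126.5 degrees
Minute hand: 13 x 6 = 78 degrees
Difference: |126.5 - 78| = 48.5 degrees
The angle is 48.5 degrees

Final answer: 48.5 degrees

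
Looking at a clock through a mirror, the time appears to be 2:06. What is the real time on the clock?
Reflection across the vertical (12-6) axis maps a hand at angle A degrees to (360 - A) degrees, which sends a reading of T minutes past 12:00 to (720 - T) minutes past 12:00.
Mirror reads 2:06 = 126 minutes past 12:00.
Actual time: (720 - 126) mod 720 = 594 minutes = 9:54.

Final answer: 9:54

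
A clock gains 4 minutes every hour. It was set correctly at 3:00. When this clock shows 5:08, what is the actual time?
For every 60 true minutes, the faulty clock advances 64 minutes, so 1 faulty-clock minute corresponds to 60/64 true minutes.
From 3:00 to 5:08 on the faulty dial is 128 minutes.
True elapsed: 128 x 60/64 = 120 minutes = 2 hours.
True time: 3:00 + 2 hours = 5:00.

Final answer: 5:00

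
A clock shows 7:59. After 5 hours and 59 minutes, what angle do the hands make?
First find the time 5 hours and 59 minutes after 7:59.
Total minutes: 7 x 60 + 59 + 5 x 60 + 59 = 838.
838 mod 720 = 118 minutes = 1:58.
Now compute the angle at 1:58:
Hour hand: 1 x 30 + 58 x 0.5 = 59 degrees
Minute hand: 58 x 6 = 348 degrees
Difference: |59 - 348| = 289 degrees
Smaller angle: 360 - 289 = 71 degrees

Final answer: 71 degrees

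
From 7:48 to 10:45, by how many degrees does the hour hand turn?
The hour hand moves 0.5 degrees per minute.
Time elapsed: 10:45 - 7:48 = 177 minutes
Angular displacement: 177 x 0.5 = 88.5 degrees

Final answer: 88.5 degrees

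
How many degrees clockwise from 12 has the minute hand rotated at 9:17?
The minute hand moves 6 degrees per minute.
At 9:17: 17 x 6 = 102 degrees

Final answer: 102 degrees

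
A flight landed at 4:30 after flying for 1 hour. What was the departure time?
Starting time: 4:30 = 270 total minutes past 12:00
Subtracting: 1 hour = 60 minutes
270 - 60 = 210 minutes
= 3 hours and 30 minutes past 12:00 = 3:30

Final answer: 3:30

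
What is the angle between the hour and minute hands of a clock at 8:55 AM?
Hour hand position: 8 x 30 + 55 x 0.5 = 267.5 degrees
Minute hand position: 55 x 6 = 330 degrees
Difference: |267.5 - 330| = 62.5 degrees
The angle between the hands is 62.5 degrees

Final answer: 62.5 degrees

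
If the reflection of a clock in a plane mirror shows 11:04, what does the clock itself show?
Reflection across the vertical (12-6) axis maps a hand at angle A degrees to (360 - A) degrees, which sends a reading of T minutes past 12:00 to (720 - T) minutes past 12:00.
Mirror reads 11:04 = 664 minutes past 12:00.
Actual time: (720 - 664) mod 720 = 56 minutes = 12:56.

Final answer: 12:56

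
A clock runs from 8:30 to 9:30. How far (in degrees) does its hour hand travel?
The hour hand moves 0.5 degrees per minute.
Time elapsed: 9:30 - 8:30 = 60 minutes
Angular displacement: 60 x 0.5 = 30 degrees

Final answer: 30 degrees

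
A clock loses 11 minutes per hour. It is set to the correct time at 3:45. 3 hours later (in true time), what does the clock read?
For every 60 true minutes, the faulty clock advances 60 - 11 = 49 minutes.
True elapsed: 3 hours = 180 minutes.
Faulty clock advances: 180 x 49/60 = 147 minutes (drift: 33 minutes behind).
Shown time: 3:45 + 147 minutes = 6:12.

Final answer: 6:12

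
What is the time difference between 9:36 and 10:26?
From 9:36 to 10:26:
(10 x 60 + 26) - (9 x 60 + 36) = 626 - 576 = 50 minutes
= 50 minutes

Final answer: 50 minutes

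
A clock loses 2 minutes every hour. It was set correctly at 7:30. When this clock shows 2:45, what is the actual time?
For every 60 true minutes, the faulty clock advances 58 minutes, so 1 faulty-clock minute corresponds to 60/58 true minutes.
From 7:30 to 2:45 on the faulty dial is 435 minutes.
True elapsed: 435 x 60/58 = 450 minutes = 7 hours and 30 minutes.
True time: 7:30 + 7 hours and 30 minutes = 3:00.

Final answer: 3:00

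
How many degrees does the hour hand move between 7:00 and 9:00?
The hour hand moves 0.5 degrees per minute.
Time elapsed: 9:00 - 7:00 = 120 minutes
Angular displacement: 120 x 0.5 = 60 degrees

Final answer: 60 degrees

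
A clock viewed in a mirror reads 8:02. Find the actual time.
Reflection across the vertical (12-6) axis maps a hand at angle A degrees to (360 - A) degrees, which sends a reading of T minutes past 12:00 to (720 - T) minutes past 12:00.
Mirror reads 8:02 = 482 minutes past 12:00.
Actual time: (720 - 482) mod 720 = 238 minutes = 3:58.

Final answer: 3:58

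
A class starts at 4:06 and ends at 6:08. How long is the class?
From 4:06 to 6:08:
(6 x 60 + 8) - (4 x 60 + 6) = 368 - 246 = 122 minutes
= 2 hours and 2 minutes

Final answer: 2 hours and 2 minutes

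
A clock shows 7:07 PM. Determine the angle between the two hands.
Hour hand position: 7 x 30 + 7 x 0.5 = 213.5 degrees
Minute hand position: 7 x 6 = 42 degrees
Difference: |213.5 - 42| = 171.5 degrees
The angle between the hands is 171.5 degrees

Final answer: 171.5 degrees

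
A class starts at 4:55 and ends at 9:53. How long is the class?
From 4:55 to 9:53:
(9 x 60 + 53) - (4 x 60 + 55) = 593 - 295 = 298 minutes
= 4 hours and 58 minutes

Final answer: 4 hours and 58 minutes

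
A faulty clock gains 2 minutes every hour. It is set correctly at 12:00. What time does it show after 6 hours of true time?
For every 60 true minutes, the faulty clock advances 60 + 2 = 62 minutes.
True elapsed: 6 hours = 360 minutes.
Faulty clock advances: 360 x 62/60 = 372 minutes (drift: 12 minutes ahead).
Shown time: 12:00 + 372 minutes = 6:12.

Final answer: 6:12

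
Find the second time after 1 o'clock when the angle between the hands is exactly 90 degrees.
At t minutes past 1:00, the hour hand is at 30 x 1 + 0.5t degrees and the minute hand is at 6t degrees.
The smaller angle between them is 90 degrees when |30H - 5.5t| = 90 or |30H - 5.5t| = 270.
With H = 1, solve 30 x 1 - 5.5t = +/- target for each target:
  t = (30 x 1 - 90) / 5.5 = -10.91 (outside (0, 60))
  t = (30 x 1 + 90) / 5.5 = 21.82
  t = (30 x 1 - 270) / 5.5 = -43.64 (outside (0, 60))
  t = (30 x 1 + 270) / 5.5 = 54.55
Valid solutions in (0, 60): {21.82, 54.55} minutes.
The second occurrence is t = 54.55 minutes.
The hands form a 90-degree angle at 54.55 minutes past 1:00.

Final answer: 54.55 minutes past 1:00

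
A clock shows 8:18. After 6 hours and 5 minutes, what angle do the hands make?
First find the time 6 hours and 5 minutes after 8:18.
Total minutes: 8 x 60 + 18 + 6 x 60 + 5 = 863.
863 mod 720 = 143 minutes = 2:23.
Now compute the angle at 2:23:
Hour hand: 2 x 30 + 23 x 0.5 = 71.5 degrees
Minute hand: 23 x 6 = 138 degrees
Difference: |71.5 - 138| = 66.5 degrees
The angle is 66.5 degrees

Final answer: 66.5 degrees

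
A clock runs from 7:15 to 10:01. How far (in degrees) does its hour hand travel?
The hour hand moves 0.5 degrees per minute.
Time elapsed: 10:01 - 7:15 = 166 minutes
Angular displacement: 166 x 0.5 = 83 degrees

Final answer: 83 degrees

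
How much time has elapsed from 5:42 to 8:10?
From 5:42 to 8:10:
(8 x 60 + 10) - (5 x 60 + 42) = 490 - 342 = 148 minutes
= 2 hours and 28 minutes

Final answer: 2 hours and 28 minutes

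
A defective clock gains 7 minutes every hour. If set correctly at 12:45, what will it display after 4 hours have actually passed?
For every 60 true minutes, the faulty clock advances 60 + 7 = 67 minutes.
True elapsed: 4 hours = 240 minutes.
Faulty clock advances: 240 x 67/60 = 268 minutes (drift: 28 minutes ahead).
Shown time: 12:45 + 268 minutes = 5:13.

Final answer: 5:13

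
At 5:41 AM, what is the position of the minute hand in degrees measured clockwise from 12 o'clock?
The minute hand moves 6 degrees per minute.
At 5:41: 41 x 6 = 246 degrees

Final answer: 246 degrees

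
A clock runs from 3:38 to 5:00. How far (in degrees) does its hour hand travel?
The hour hand moves 0.5 degrees per minute.
Time elapsed: 5:00 - 3:38 = 82 minutes
Angular displacement: 82 x 0.5 = 41 degrees

Final answer: 41 degrees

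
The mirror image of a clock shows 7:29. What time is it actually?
Reflection across the vertical (12-6) axis maps a hand at angle A degrees to (360 - A) degrees, which sends a reading of T minutes past 12:00 to (720 - T) minutes past 12:00.
Mirror reads 7:29 = 449 minutes past 12:00.
Actual time: (720 - 449) mod 720 = 271 minutes = 4:31.

Final answer: 4:31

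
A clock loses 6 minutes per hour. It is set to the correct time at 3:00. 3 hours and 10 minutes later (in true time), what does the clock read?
For every 60 true minutes, the faulty clock advances 60 - 6 = 54 minutes.
True elapsed: 3 hours and 10 minutes = 190 minutes.
Faulty clock advances: 190 x 54/60 = 171 minutes (drift: 19 minutes behind).
Shown time: 3:00 + 171 minutes = 5:51.

Final answer: 5:51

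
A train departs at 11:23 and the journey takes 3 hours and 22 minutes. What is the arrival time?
Starting time: 11:23
Adding 22 minutes to 23 minutes: 23 + 22 = 45 minutes
Adding 3 hours: 11 + 3 = 14 - 12 = 2
Final time: 2:45

Final answer: 2:45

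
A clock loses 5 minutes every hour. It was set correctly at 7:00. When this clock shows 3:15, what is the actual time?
For every 60 true minutes, the faulty clock advances 55 minutes, so 1 faulty-clock minute corresponds to 60/55 true minutes.
From 7:00 to 3:15 on the faulty dial is 495 minutes.
True elapsed: 495 x 60/55 = 540 minutes = 9 hours.
True time: 7:00 + 9 hours = 4:00.

Final answer: 4:00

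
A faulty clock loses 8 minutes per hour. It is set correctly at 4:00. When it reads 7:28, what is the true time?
For every 60 true minutes, the faulty clock advances 52 minutes, so 1 faulty-clock minute corresponds to 60/52 true minutes.
From 4:00 to 7:28 on the faulty dial is 208 minutes.
True elapsed: 208 x 60/52 = 240 minutes = 4 hours.
True time: 4:00 + 4 hours = 8:00.

Final answer: 8:00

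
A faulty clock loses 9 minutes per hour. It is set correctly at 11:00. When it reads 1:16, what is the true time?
For every 60 true minutes, the faulty clock advances 51 minutes, so 1 faulty-clock minute corresponds to 60/51 true minutes.
From 11:00 to 1:16 on the faulty dial is 136 minutes.
True elapsed: 136 x 60/51 = 160 minutes = 2 hours and 40 minutes.
True time: 11:00 + 2 hours and 40 minutes = 1:40.

Final answer: 1:40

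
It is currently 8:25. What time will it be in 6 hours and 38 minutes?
Starting time: 8:25
Adding 38 minutes to 25 minutes: 25 + 38 = 63 minutes = 1 hour and 3 minutes
Adding 6 hours: 8 + 6 + 1 (carry) = 15 - 12 = 3
Final time: 3:03

Final answer: 3:03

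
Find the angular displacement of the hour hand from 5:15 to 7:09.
The hour hand moves 0.5 degrees per minute.
Time elapsed: 7:09 - 5:15 = 114 minutes
Angular displacement: 114 x 0.5 = 57 degrees

Final answer: 57 degrees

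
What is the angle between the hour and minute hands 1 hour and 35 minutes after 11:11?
First find the time 1 hour and 35 minutes after 11:11.
Total minutes: 11 x 60 + 11 + 1 x 60 + 35 = 766.
766 mod 720 = 46 minutes = 12:46.
Now compute the angle at 12:46:
Hour hand: 0 x 30 + 46 x 0.5 = 23 degrees
Minute hand: 46 x 6 = 276 degrees
Difference: |23 - 276| = 253 degrees
Smaller angle: 360 - 253 = 107 degrees

Final answer: 107 degrees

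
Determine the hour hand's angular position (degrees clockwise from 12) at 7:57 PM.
The hour hand moves 30 degrees per hour and 0.5 degrees per minute.
At 7:57: (7) x 30 + 57 x 0.5 = 210 + 28.5 = 238.5 degrees

Final answer: 238.5 degrees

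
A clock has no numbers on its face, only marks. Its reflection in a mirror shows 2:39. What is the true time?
Reflection across the vertical (12-6) axis maps a hand at angle A degrees to (360 - A) degrees, which sends a reading of T minutes past 12:00 to (720 - T) minutes past 12:00.
Mirror reads 2:39 = 159 minutes past 12:00.
Actual time: (720 - 159) mod 720 = 561 minutes = 9:21.

Final answer: 9:21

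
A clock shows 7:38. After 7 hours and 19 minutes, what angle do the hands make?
First find the time 7 hours and 19 minutes after 7:38.
Total minutes: 7 x 60 + 38 + 7 x 60 + 19 = 897.
897 mod 720 = 177 minutes = 2:57.
Now compute the angle at 2:57:
Hour hand: 2 x 30 + 57 x 0.5 = 88.5 degrees
Minute hand: 57 x 6 = 342 degrees
Difference: |88.5 - 342| = 253.5 degrees
Smaller angle: 360 - 253.5 = 106.5 degrees

Final answer: 106.5 degrees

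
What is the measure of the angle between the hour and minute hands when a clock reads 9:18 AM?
Hour hand position: 9 x 30 + 18 x 0.5 = 279 degrees
Minute hand position: 18 x 6 = 108 degrees
Difference: |279 - 108| = 171 degrees
The angle between the hands is 171 degrees

Final answer: 171 degrees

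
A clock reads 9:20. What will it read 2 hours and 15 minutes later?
Starting time: 9:20
Adding 15 minutes to 20 minutes: 20 + 15 = 35 minutes
Adding 2 hours: 9 + 2 = 11
Final time: 11:35

Final answer: 11:35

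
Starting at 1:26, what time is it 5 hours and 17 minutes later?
Starting time: 1:26
Adding 17 minutes to 26 minutes: 26 + 17 = 43 minutes
Adding 5 hours: 1 + 5 = 6
Final time: 6:43

Final answer: 6:43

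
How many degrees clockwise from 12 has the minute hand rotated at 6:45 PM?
The minute hand moves 6 degrees per minute.
At 6:45: 45 x 6 = 270 degrees

Final answer: 270 degrees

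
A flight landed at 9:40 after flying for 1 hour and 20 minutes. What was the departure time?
Starting time: 9:40 = 580 total minutes past 12:00
Subtracting: 1 hour and 20 minutes = 80 minutes
580 - 80 = 500 minutes
= 8 hours and 20 minutes past 12:00 = 8:20

Final answer: 8:20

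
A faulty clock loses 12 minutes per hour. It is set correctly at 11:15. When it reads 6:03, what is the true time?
For every 60 true minutes, the faulty clock advances 48 minutes, so 1 faulty-clock minute corresponds to 60/48 true minutes.
From 11:15 to 6:03 on the faulty dial is 408 minutes.
True elapsed: 408 x 60/48 = 510 minutes = 8 hours and 30 minutes.
True time: 11:15 + 8 hours and 30 minutes = 7:45.

Final answer: 7:45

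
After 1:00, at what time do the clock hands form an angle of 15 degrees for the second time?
At t minutes past 1:00, the hour hand is at 30 x 1 + 0.5t degrees and the minute hand is at 6t degrees.
The smaller angle between them is 15 degrees when |30H - 5.5t| = 15 or |30H - 5.5t| = 345.
With H = 1, solve 30 x 1 - 5.5t = +/- target for each target:
  t = (30 x 1 - 15) / 5.5 = 2.73
  t = (30 x 1 + 15) / 5.5 = 8.18
  t = (30 x 1 - 345) / 5.5 = -57.27 (outside (0, 60))
  t = (30 x 1 + 345) / 5.5 = 68.18 (outside (0, 60))
Valid solutions in (0, 60): {2.73, 8.18} minutes.
The second occurrence is t = 8.18 minutes.
The hands form a 15-degree angle at 8.18 minutes past 1:00.

Final answer: 8.18 minutes past 1:00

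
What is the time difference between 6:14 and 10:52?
From 6:14 to 10:52:
(10 x 60 + 52) - (6 x 60 + 14) = 652 - 374 = 278 minutes
= 4 hours and 38 minutes

Final answer: 4 hours and 38 minutes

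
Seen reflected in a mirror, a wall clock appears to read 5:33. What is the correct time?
Reflection across the vertical (12-6) axis maps a hand at angle A degrees to (360 - A) degrees, which sends a reading of T minutes past 12:00 to (720 - T) minutes past 12:00.
Mirror reads 5:33 = 333 minutes past 12:00.
Actual time: (720 - 333) mod 720 = 387 minutes = 6:27.

Final answer: 6:27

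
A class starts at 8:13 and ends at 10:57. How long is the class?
From 8:13 to 10:57:
(10 x 60 + 57) - (8 x 60 + 13) = 657 - 493 = 164 minutes
= 2 hours and 44 minutes

Final answer: 2 hours and 44 minutes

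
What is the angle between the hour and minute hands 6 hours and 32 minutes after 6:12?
First find the time 6 hours and 32 minutes after 6:12.
Total minutes: 6 x 60 + 12 + 6 x 60 + 32 = 764.
764 mod 720 = 44 minutes = 12:44.
Now compute the angle at 12:44:
Hour hand: 0 x 30 + 44 x 0.5 = 22 degrees
Minute hand: 44 x 6 = 264 degrees
Difference: |22 - 264| = 242 degrees
Smaller angle: 360 - 242 = 118 degrees

Final answer: 118 degrees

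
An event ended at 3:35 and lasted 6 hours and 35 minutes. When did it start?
Starting time: 3:35 = 215 total minutes past 12:00
Subtracting: 6 hours and 35 minutes = 395 minutes
215 - 395 = -180 (negative, add 12 hours = 720) = 540 minutes
= 9 hours past 12:00 = 9:00

Final answer: 9:00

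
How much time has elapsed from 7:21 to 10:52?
From 7:21 to 10:52:
(10 x 60 + 52) - (7 x 60 + 21) = 652 - 441 = 211 minutes
= 3 hours and 31 minutes

Final answer: 3 hours and 31 minutes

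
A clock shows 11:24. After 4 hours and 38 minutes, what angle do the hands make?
First find the time 4 hours and 38 minutes after 11:24.
Total minutes: 11 x 60 + 24 + 4 x 60 + 38 = 962.
962 mod 720 = 242 minutes = 4:02.
Now compute the angle at 4:02:
Hour hand: 4 x 30 + 2 x 0.5 = 121 degrees
Minute hand: 2 x 6 = 12 degrees
Difference: |121 - 12| = 109 degrees
The angle is 109 degrees

Final answer: 109 degrees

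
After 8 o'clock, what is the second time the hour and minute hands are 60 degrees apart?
At t minutes past 8:00, the hour hand is at 30 x 8 + 0.5t degrees and the minute hand is at 6t degrees.
The smaller angle between them is 60 degrees when |30H - 5.5t| = 60 or |30H - 5.5t| = 300.
With H = 8, solve 30 x 8 - 5.5t = +/- target for each target:
  t = (30 x 8 - 60) / 5.5 = 32.73
  t = (30 x 8 + 60) / 5.5 = 54.55
  t = (30 x 8 - 300) / 5.5 = -10.91 (outside (0, 60))
  t = (30 x 8 + 300) / 5.5 = 98.18 (outside (0, 60))
Valid solutions in (0, 60): {32.73, 54.55} minutes.
The second occurrence is t = 54.55 minutes.
The hands form a 60-degree angle at 54.55 minutes past 8:00.

Final answer: 54.55 minutes past 8:00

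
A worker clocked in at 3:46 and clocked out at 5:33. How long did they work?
From 3:46 to 5:33:
(5 x 60 + 33) - (3 x 60 + 46) = 333 - 226 = 107 minutes
= 1 hour and 47 minutes

Final answer: 1 hour and 47 minutes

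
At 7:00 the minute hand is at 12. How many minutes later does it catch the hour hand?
The minute hand gains 5.5 degrees per minute on the hour hand.
At 7:00, the hour hand is at 210 degrees and the minute hand is at 0 degrees.
The gap is 210 degrees. Time to close: 210/5.5 = 60 x 7/11 = 38.18 minutes.
The hands overlap at 38.18 minutes past 7:00.

Final answer: 38.18 minutes past 7:00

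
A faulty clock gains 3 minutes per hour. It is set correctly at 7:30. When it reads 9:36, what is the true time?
For every 60 true minutes, the faulty clock advances 63 minutes, so 1 faulty-clock minute corresponds to 60/63 true minutes.
From 7:30 to 9:36 on the faulty dial is 126 minutes.
True elapsed: 126 x 60/63 = 120 minutes = 2 hours.
True time: 7:30 + 2 hours = 9:30.

Final answer: 9:30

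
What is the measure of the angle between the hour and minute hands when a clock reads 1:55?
Hour hand position: 1 x 30 + 55 x 0.5 = 57.5 degrees
Minute hand position: 55 x 6 = 330 degrees
Difference: |57.5 - 330| = 272.5 degrees
Since 272.5 > 180, the smaller angle is 360 - 272.5 = 87.5 degrees

Final answer: 87.5 degrees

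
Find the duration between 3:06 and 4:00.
From 3:06 to 4:00:
(4 x 60 + 0) - (3 x 60 + 6) = 240 - 186 = 54 minutes
= 54 minutes

Final answer: 54 minutes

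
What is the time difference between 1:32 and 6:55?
From 1:32 to 6:55:
(6 x 60 + 55) - (1 x 60 + 32) = 415 - 92 = 323 minutes
= 5 hours and 23 minutes

Final answer: 5 hours and 23 minutes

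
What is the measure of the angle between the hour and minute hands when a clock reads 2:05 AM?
Hour hand position: 2 x 30 + 5 x 0.5 = 62.5 degrees
Minute hand position: 5 x 6 = 30 degrees
Difference: |62.5 - 30| = 32.5 degrees
The angle between the hands is 32.5 degrees

Final answer: 32.5 degrees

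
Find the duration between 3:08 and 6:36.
From 3:08 to 6:36:
(6 x 60 + 36) - (3 x 60 + 8) = 396 - 188 = 208 minutes
= 3 hours and 28 minutes

Final answer: 3 hours and 28 minutes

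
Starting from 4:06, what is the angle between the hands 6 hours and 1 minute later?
First find the time 6 hours and 1 minute after 4:06.
Total minutes: 4 x 60 + 6 + 6 x 60 + 1 = 607.
607 mod 720 = 607 minutes = 10:07.
Now compute the angle at 10:07:
Hour hand: 10 x 30 + 7 x 0.5 = 303.5 degrees
Minute hand: 7 x 6 = 42 degrees
Difference: |303.5 - 42| = 261.5 degrees
Smaller angle: 360 - 261.5 = 98.5 degrees

Final answer: 98.5 degrees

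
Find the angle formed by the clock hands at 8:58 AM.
Hour hand position: 8 x 30 + 58 x 0.5 = 269 degrees
Minute hand position: 58 x 6 = 348 degrees
Difference: |269 - 348| = 79 degrees
The angle between the hands is 79 degrees

Final answer: 79 degrees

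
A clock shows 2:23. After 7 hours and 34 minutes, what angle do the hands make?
First find the time 7 hours and 34 minutes after 2:23.
Total minutes: 2 x 60 + 23 + 7 x 60 + 34 = 597.
597 mod 720 = 597 minutes = 9:57.
Now compute the angle at 9:57:
Hour hand: 9 x 30 + 57 x 0.5 = 298.5 degrees
Minute hand: 57 x 6 = 342 degrees
Difference: |298.5 - 342| = 43.5 degrees
The angle is 43.5 degrees

Final answer: 43.5 degrees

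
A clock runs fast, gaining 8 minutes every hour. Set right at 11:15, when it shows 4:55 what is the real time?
For every 60 true minutes, the faulty clock advances 68 minutes, so 1 faulty-clock minute corresponds to 60/68 true minutes.
From 11:15 to 4:55 on the faulty dial is 340 minutes.
True elapsed: 340 x 60/68 = 300 minutes = 5 hours.
True time: 11:15 + 5 hours = 4:15.

Final answer: 4:15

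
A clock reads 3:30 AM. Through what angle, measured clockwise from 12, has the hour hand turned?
The hour hand moves 30 degrees per hour and 0.5 degrees per minute.
At 3:30: (3) x 30 + 30 x 0.5 = 90 + 15 = 105 degrees

Final answer: 105 degrees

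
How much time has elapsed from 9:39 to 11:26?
From 9:39 to 11:26:
(11 x 60 + 26) - (9 x 60 + 39) = 686 - 579 = 107 minutes
= 1 hour and 47 minutes

Final answer: 1 hour and 47 minutes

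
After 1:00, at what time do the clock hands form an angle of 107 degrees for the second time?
At t minutes past 1:00, the hour hand is at 30 x 1 + 0.5t degrees and the minute hand is at 6t degrees.
The smaller angle between them is 107 degrees when |30H - 5.5t| = 107 or |30H - 5.5t| = 253.
With H = 1, solve 30 x 1 - 5.5t = +/- target for each target:
  t = (30 x 1 - 107) / 5.5 = -14 (outside (0, 60))
  t = (30 x 1 + 107) / 5.5 = 24.91
  t = (30 x 1 - 253) / 5.5 = -40.55 (outside (0, 60))
  t = (30 x 1 + 253) / 5.5 = 51.45
Valid solutions in (0, 60): {24.91, 51.45} minutes.
The second occurrence is t = 51.45 minutes.
The hands form a 107-degree angle at 51.45 minutes past 1:00.

Final answer: 51.45 minutes past 1:00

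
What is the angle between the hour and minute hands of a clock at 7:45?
Hour hand position: 7 x 30 + 45 x 0.5 = 232.5 degrees
Minute hand position: 45 x 6 = 270 degrees
Difference: |232.5 - 270| = 37.5 degrees
The angle between the hands is 37.5 degrees

Final answer: 37.5 degrees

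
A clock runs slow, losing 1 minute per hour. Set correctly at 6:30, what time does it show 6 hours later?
For every 60 true minutes, the faulty clock advances 60 - 1 = 59 minutes.
True elapsed: 6 hours = 360 minutes.
Faulty clock advances: 360 x 59/60 = 354 minutes (drift: 6 minutes behind).
Shown time: 6:30 + 354 minutes = 12:24.

Final answer: 12:24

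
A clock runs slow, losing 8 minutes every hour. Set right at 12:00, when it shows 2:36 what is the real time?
For every 60 true minutes, the faulty clock advances 52 minutes, so 1 faulty-clock minute corresponds to 60/52 true minutes.
From 12:00 to 2:36 on the faulty dial is 156 minutes.
True elapsed: 156 x 60/52 = 180 minutes = 3 hours.
True time: 12:00 + 3 hours = 3:00.

Final answer: 3:00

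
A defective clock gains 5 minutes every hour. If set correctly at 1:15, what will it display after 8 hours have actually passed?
For every 60 true minutes, the faulty clock advances 60 + 5 = 65 minutes.
True elapsed: 8 hours = 480 minutes.
Faulty clock advances: 480 x 65/60 = 520 minutes (drift: 40 minutes ahead).
Shown time: 1:15 + 520 minutes = 9:55.

Final answer: 9:55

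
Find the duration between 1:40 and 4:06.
From 1:40 to 4:06:
(4 x 60 + 6) - (1 x 60 + 40) = 246 - 100 = 146 minutes
= 2 hours and 26 minutes

Final answer: 2 hours and 26 minutes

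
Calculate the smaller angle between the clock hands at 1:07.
Hour hand position: 1 x 30 + 7 x 0.5 = 33.5 degrees
Minute hand position: 7 x 6 = 42 degrees
Difference: |33.5 - 42| = 8.5 degrees
The angle between the hands is 8.5 degrees

Final answer: 8.5 degrees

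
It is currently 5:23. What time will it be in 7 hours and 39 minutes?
Starting time: 5:23
Adding 39 minutes to 23 minutes: 23 + 39 = 62 minutes = 1 hour and 2 minutes
Adding 7 hours: 5 + 7 + 1 (carry) = 13 - 12 = 1
Final time: 1:02

Final answer: 1:02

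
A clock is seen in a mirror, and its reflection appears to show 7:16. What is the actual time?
Reflection across the vertical (12-6) axis maps a hand at angle A degrees to (360 - A) degrees, which sends a reading of T minutes past 12:00 to (720 - T) minutes past 12:00.
Mirror reads 7:16 = 436 minutes past 12:00.
Actual time: (720 - 436) mod 720 = 284 minutes = 4:44.

Final answer: 4:44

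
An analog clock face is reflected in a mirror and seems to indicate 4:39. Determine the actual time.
Reflection across the vertical (12-6) axis maps a hand at angle A degrees to (360 - A) degrees, which sends a reading of T minutes past 12:00 to (720 - T) minutes past 12:00.
Mirror reads 4:39 = 279 minutes past 12:00.
Actual time: (720 - 279) mod 720 = 441 minutes = 7:21.

Final answer: 7:21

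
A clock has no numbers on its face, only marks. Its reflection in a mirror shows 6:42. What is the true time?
Reflection across the vertical (12-6) axis maps a hand at angle A degrees to (360 - A) degrees, which sends a reading of T minutes past 12:00 to (720 - T) minutes past 12:00.
Mirror reads 6:42 = 402 minutes past 12:00.
Actual time: (720 - 402) mod 720 = 318 minutes = 5:18.

Final answer: 5:18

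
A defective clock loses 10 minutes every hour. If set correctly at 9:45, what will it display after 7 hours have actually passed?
For every 60 true minutes, the faulty clock advances 60 - 10 = 50 minutes.
True elapsed: 7 hours = 420 minutes.
Faulty clock advances: 420 x 50/60 = 350 minutes (drift: 70 minutes behind).
Shown time: 9:45 + 350 minutes = 3:35.

Final answer: 3:35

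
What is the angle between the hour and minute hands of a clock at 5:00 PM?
Hour hand position: 5 x 30 + 0 x 0.5 = 150 degrees
Minute hand position: 0 x 6 = 0 degrees
Difference: |150 - 0| = 150 degrees
The angle between the hands is 150 degrees

Final answer: 150 degrees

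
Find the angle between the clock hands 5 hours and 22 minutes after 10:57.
First find the time 5 hours and 22 minutes after 10:57.
Total minutes: 10 x 60 + 57 + 5 x 60 + 22 = 979.
979 mod 720 = 259 minutes = 4:19.
Now compute the angle at 4:19:
Hour hand: 4 x 30 + 19 x 0.5 = 129.5 degrees
Minute hand: 19 x 6 = 114 degrees
Difference: |129.5 - 114| = 15.5 degrees
The angle is 15.5 degrees

Final answer: 15.5 degrees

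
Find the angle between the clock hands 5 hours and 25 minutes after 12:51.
First find the time 5 hours and 25 minutes after 12:51.
Total minutes: 12 x 60 + 51 + 5 x 60 + 25 = 1096.
1096 mod 720 = 376 minutes = 6:16.
Now compute the angle at 6:16:
Hour hand: 6 x 30 + 16 x 0.5 = 188 degrees
Minute hand: 16 x 6 = 96 degrees
Difference: |188 - 96| = 92 degrees
The angle is 92 degrees

Final answer: 92 degrees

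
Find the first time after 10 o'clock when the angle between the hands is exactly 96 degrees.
At t minutes past 10:00, the hour hand is at 30 x 10 + 0.5t degrees and the minute hand is at 6t degrees.
The smaller angle between them is 96 degrees when |30H - 5.5t| = 96 or |30H - 5.5t| = 264.
With H = 10, solve 30 x 10 - 5.5t = +/- target for each target:
  t = (30 x 10 - 96) / 5.5 = 37.09
  t = (30 x 10 + 96) / 5.5 = 72 (outside (0, 60))
  t = (30 x 10 - 264) / 5.5 = 6.55
  t = (30 x 10 + 264) / 5.5 = 102.55 (outside (0, 60))
Valid solutions in (0, 60): {6.55, 37.09} minutes.
The first occurrence is t = 6.55 minutes.
The hands form a 96-degree angle at 6.55 minutes past 10:00.

Final answer: 6.55 minutes past 10:00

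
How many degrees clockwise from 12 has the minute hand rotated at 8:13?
The minute hand moves 6 degrees per minute.
At 8:13: 13 x 6 = 78 degrees

Final answer: 78 degrees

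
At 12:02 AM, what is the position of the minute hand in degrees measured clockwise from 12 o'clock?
The minute hand moves 6 degrees per minute.
At 12:02: 2 x 6 = 12 degrees

Final answer: 12 degrees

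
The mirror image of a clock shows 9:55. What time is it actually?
Reflection across the vertical (12-6) axis maps a hand at angle A degrees to (360 - A) degrees, which sends a reading of T minutes past 12:00 to (720 - T) minutes past 12:00.
Mirror reads 9:55 = 595 minutes past 12:00.
Actual time: (720 - 595) mod 720 = 125 minutes = 2:05.

Final answer: 2:05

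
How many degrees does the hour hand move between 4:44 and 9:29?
The hour hand moves 0.5 degrees per minute.
Time elapsed: 9:29 - 4:44 = 285 minutes
Angular displacement: 285 x 0.5 = 142.5 degrees

Final answer: 142.5 degrees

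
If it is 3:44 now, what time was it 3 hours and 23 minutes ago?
Starting time: 3:44 = 224 total minutes past 12:00
Subtracting: 3 hours and 23 minutes = 203 minutes
224 - 203 = 21 minutes
= 21 minutes past 12:00 = 12:21

Final answer: 12:21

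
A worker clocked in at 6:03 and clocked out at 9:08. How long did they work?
From 6:03 to 9:08:
(9 x 60 + 8) - (6 x 60 + 3) = 548 - 363 = 185 minutes
= 3 hours and 5 minutes

Final answer: 3 hours and 5 minutes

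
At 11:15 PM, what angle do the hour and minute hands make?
Hour hand position: 11 x 30 + 15 x 0.5 = 337.5 degrees
Minute hand position: 15 x 6 = 90 degrees
Difference: |337.5 - 90| = 247.5 degrees
Since 247.5 > 180, the smaller angle is 360 - 247.5 = 112.5 degrees

Final answer: 112.5 degrees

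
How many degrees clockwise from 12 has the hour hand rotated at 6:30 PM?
The hour hand moves 30 degrees per hour and 0.5 degrees per minute.
At 6:30: (6) x 30 + 30 x 0.5 = 180 + 15 = 195 degrees

Final answer: 195 degrees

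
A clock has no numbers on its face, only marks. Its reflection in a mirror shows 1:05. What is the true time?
Reflection across the vertical (12-6) axis maps a hand at angle A degrees to (360 - A) degrees, which sends a reading of T minutes past 12:00 to (720 - T) minutes past 12:00.
Mirror reads 1:05 = 65 minutes past 12:00.
Actual time: (720 - 65) mod 720 = 655 minutes = 10:55.

Final answer: 10:55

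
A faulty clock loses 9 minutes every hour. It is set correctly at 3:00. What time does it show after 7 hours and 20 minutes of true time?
For every 60 true minutes, the faulty clock advances 60 - 9 = 51 minutes.
True elapsed: 7 hours and 20 minutes = 440 minutes.
Faulty clock advances: 440 x 51/60 = 374 minutes (drift: 66 minutes behind).
Shown time: 3:00 + 374 minutes = 9:14.

Final answer: 9:14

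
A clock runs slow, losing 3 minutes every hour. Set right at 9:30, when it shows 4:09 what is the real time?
For every 60 true minutes, the faulty clock advances 57 minutes, so 1 faulty-clock minute corresponds to 60/57 true minutes.
From 9:30 to 4:09 on the faulty dial is 399 minutes.
True elapsed: 399 x 60/57 = 420 minutes = 7 hours.
True time: 9:30 + 7 hours = 4:30.

Final answer: 4:30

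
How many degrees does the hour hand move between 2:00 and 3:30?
The hour hand moves 0.5 degrees per minute.
Time elapsed: 3:30 - 2:00 = 90 minutes
Angular displacement: 90 x 0.5 = 45 degrees

Final answer: 45 degrees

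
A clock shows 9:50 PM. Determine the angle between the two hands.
Hour hand position: 9 x 30 + 50 x 0.5 = 295 degrees
Minute hand position: 50 x 6 = 300 degrees
Difference: |295 - 300| = 5 degrees
The angle between the hands is 5 degrees

Final answer: 5 degrees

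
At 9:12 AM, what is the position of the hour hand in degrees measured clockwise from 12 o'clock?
The hour hand moves 30 degrees per hour and 0.5 degrees per minute.
At 9:12: (9) x 30 + 12 x 0.5 = 270 + 6 = 276 degrees

Final answer: 276 degrees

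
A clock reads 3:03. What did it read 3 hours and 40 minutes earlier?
Starting time: 3:03 = 183 total minutes past 12:00
Subtracting: 3 hours and 40 minutes = 220 minutes
183 - 220 = -37 (negative, add 12 hours = 720) = 683 minutes
= 11 hours and 23 minutes past 12:00 = 11:23

Final answer: 11:23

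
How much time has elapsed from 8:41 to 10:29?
From 8:41 to 10:29:
(10 x 60 + 29) - (8 x 60 + 41) = 629 - 521 = 108 minutes
= 1 hour and 48 minutes

Final answer: 1 hour and 48 minutes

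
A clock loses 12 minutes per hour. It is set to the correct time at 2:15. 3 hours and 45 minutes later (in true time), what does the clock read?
For every 60 true minutes, the faulty clock advances 60 - 12 = 48 minutes.
True elapsed: 3 hours and 45 minutes = 225 minutes.
Faulty clock advances: 225 x 48/60 = 180 minutes (drift: 45 minutes behind).
Shown time: 2:15 + 180 minutes = 5:15.

Final answer: 5:15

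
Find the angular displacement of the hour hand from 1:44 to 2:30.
The hour hand moves 0.5 degrees per minute.
Time elapsed: 2:30 - 1:44 = 46 minutes
Angular displacement: 46 x 0.5 = 23 degrees

Final answer: 23 degrees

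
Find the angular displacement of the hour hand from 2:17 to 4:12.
The hour hand moves 0.5 degrees per minute.
Time elapsed: 4:12 - 2:17 = 115 minutes
Angular displacement: 115 x 0.5 = 57.5 degrees

Final answer: 57.5 degrees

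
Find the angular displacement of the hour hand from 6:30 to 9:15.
The hour hand moves 0.5 degrees per minute.
Time elapsed: 9:15 - 6:30 = 165 minutes
Angular displacement: 165 x 0.5 = 82.5 degrees

Final answer: 82.5 degrees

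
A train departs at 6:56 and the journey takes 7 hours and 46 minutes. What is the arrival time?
Starting time: 6:56
Adding 46 minutes to 56 minutes: 56 + 46 = 102 minutes = 1 hour and 42 minutes
Adding 7 hours: 6 + 7 + 1 (carry) = 14 - 12 = 2
Final time: 2:42

Final answer: 2:42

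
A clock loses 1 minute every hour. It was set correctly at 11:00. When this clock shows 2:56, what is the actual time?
For every 60 true minutes, the faulty clock advances 59 minutes, so 1 faulty-clock minute corresponds to 60/59 true minutes.
From 11:00 to 2:56 on the faulty dial is 236 minutes.
True elapsed: 236 x 60/59 = 240 minutes = 4 hours.
True time: 11:00 + 4 hours = 3:00.

Final answer: 3:00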